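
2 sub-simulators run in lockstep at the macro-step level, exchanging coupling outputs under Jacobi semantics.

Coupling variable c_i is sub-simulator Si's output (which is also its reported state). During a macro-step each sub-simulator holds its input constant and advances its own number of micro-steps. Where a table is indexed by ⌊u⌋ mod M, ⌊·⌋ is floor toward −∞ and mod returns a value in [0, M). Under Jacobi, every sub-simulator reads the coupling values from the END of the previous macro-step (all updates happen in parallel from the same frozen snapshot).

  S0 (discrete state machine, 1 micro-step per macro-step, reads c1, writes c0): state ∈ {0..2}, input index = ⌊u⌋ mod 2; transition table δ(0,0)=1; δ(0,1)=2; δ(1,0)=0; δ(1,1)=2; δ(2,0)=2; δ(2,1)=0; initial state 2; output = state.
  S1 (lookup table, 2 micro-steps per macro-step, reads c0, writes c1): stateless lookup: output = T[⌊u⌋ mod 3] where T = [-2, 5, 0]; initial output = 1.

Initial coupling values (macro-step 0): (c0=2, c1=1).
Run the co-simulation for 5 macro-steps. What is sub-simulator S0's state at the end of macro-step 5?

S0 state at macro-step 5 = 2

macro 1: S0 reads c1=1 → after 1×micro: 0; S1 reads c0=2 → after 2×micro: 0 ⇒ (c0=0, c1=0)
macro 2: S0 reads c1=0 → after 1×micro: 1; S1 reads c0=0 → after 2×micro: -2 ⇒ (c0=1, c1=-2)
macro 3: S0 reads c1=-2 → after 1×micro: 0; S1 reads c0=1 → after 2×micro: 5 ⇒ (c0=0, c1=5)
macro 4: S0 reads c1=5 → after 1×micro: 2; S1 reads c0=0 → after 2×micro: -2 ⇒ (c0=2, c1=-2)
macro 5: S0 reads c1=-2 → after 1×micro: 2; S1 reads c0=2 → after 2×micro: 0 ⇒ (c0=2, c1=0)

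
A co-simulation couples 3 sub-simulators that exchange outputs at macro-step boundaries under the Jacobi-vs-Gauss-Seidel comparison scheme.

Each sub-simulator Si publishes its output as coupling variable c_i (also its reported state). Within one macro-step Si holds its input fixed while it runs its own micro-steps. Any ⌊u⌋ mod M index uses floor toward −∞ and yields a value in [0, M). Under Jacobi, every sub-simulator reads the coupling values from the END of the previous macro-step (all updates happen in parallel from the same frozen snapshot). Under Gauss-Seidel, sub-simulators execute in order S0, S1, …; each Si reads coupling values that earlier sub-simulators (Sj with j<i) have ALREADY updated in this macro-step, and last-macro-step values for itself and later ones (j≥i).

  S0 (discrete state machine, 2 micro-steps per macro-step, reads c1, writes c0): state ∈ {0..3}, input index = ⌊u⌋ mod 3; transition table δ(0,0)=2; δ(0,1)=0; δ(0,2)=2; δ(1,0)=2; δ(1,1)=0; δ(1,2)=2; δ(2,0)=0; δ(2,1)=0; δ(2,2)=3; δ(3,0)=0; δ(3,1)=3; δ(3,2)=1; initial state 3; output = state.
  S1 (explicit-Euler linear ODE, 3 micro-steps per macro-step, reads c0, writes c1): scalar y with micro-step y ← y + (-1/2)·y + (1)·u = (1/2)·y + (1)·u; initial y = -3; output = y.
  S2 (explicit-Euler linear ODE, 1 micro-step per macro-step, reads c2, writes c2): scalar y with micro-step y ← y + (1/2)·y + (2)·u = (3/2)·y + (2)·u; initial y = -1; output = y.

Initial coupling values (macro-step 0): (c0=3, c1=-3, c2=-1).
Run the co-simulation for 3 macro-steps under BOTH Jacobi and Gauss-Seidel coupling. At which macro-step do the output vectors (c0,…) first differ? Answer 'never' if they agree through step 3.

first divergence at macro-step: 1

[Jacobi] macro 1: S0 reads c1=-3 → after 2×micro: 2; S1 reads c0=3 → after 3×micro: 39/8; S2 reads c2=-1 → after 1×micro: -7/2 ⇒ (c0=2, c1=39/8, c2=-7/2)
[Jacobi] macro 2: S0 reads c1=39/8 → after 2×micro: 0; S1 reads c0=2 → after 3×micro: 263/64; S2 reads c2=-7/2 → after 1×micro: -49/4 ⇒ (c0=0, c1=263/64, c2=-49/4)
[Jacobi] macro 3: S0 reads c1=263/64 → after 2×micro: 0; S1 reads c0=0 → after 3×micro: 263/512; S2 reads c2=-49/4 → after 1×micro: -343/8 ⇒ (c0=0, c1=263/512, c2=-343/8)
[Gauss-Seidel] macro 1: S0 reads c1=-3 → after 2×micro: 2; S1 reads c0=2 → after 3×micro: 25/8; S2 reads c2=-1 → after 1×micro: -7/2 ⇒ (c0=2, c1=25/8, c2=-7/2)
[Gauss-Seidel] macro 2: S0 reads c1=25/8 → after 2×micro: 2; S1 reads c0=2 → after 3×micro: 249/64; S2 reads c2=-7/2 → after 1×micro: -49/4 ⇒ (c0=2, c1=249/64, c2=-49/4)
[Gauss-Seidel] macro 3: S0 reads c1=249/64 → after 2×micro: 2; S1 reads c0=2 → after 3×micro: 2041/512; S2 reads c2=-49/4 → after 1×micro: -343/8 ⇒ (c0=2, c1=2041/512, c2=-343/8)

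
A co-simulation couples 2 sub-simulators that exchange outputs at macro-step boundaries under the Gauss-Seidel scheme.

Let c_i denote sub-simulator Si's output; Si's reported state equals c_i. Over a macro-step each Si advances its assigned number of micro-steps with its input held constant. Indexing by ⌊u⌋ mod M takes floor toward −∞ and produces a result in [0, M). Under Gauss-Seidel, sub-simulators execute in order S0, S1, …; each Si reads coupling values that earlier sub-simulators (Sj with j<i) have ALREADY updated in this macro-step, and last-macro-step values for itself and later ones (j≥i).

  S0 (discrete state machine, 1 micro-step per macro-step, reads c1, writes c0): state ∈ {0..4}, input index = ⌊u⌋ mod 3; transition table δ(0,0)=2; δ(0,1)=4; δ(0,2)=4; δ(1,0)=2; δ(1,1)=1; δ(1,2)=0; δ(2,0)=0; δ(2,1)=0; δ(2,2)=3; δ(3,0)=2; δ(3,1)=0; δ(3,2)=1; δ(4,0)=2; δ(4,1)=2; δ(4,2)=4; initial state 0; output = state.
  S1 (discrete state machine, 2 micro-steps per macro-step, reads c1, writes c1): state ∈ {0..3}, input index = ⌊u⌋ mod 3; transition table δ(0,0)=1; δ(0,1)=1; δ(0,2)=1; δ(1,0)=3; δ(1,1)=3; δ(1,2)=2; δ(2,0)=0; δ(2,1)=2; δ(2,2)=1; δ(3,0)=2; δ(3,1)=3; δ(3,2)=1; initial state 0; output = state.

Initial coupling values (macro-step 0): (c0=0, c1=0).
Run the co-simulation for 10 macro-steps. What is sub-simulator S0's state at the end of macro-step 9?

macro 1: S0 reads c1=0 → after 1×micro: 2; S1 reads c1=0 → after 2×micro: 3 ⇒ (c0=2, c1=3)
macro 2: S0 reads c1=3 → after 1×micro: 0; S1 reads c1=3 → after 2×micro: 0 ⇒ (c0=0, c1=0)
macro 3: S0 reads c1=0 → after 1×micro: 2; S1 reads c1=0 → after 2×micro: 3 ⇒ (c0=2, c1=3)
macro 4: S0 reads c1=3 → after 1×micro: 0; S1 reads c1=3 → after 2×micro: 0 ⇒ (c0=0, c1=0)
macro 5: S0 reads c1=0 → after 1×micro: 2; S1 reads c1=0 → after 2×micro: 3 ⇒ (c0=2, c1=3)
macro 6: S0 reads c1=3 → after 1×micro: 0; S1 reads c1=3 → after 2×micro: 0 ⇒ (c0=0, c1=0)
macro 7: S0 reads c1=0 → after 1×micro: 2; S1 reads c1=0 → after 2×micro: 3 ⇒ (c0=2, c1=3)
macro 8: S0 reads c1=3 → after 1×micro: 0; S1 reads c1=3 → after 2×micro: 0 ⇒ (c0=0, c1=0)
macro 9: S0 reads c1=0 → after 1×micro: 2; S1 reads c1=0 → after 2×micro: 3 ⇒ (c0=2, c1=3)
macro 10: S0 reads c1=3 → after 1×micro: 0; S1 reads c1=3 → after 2×micro: 0 ⇒ (c0=0, c1=0)

S0 state at macro-step 9 = 2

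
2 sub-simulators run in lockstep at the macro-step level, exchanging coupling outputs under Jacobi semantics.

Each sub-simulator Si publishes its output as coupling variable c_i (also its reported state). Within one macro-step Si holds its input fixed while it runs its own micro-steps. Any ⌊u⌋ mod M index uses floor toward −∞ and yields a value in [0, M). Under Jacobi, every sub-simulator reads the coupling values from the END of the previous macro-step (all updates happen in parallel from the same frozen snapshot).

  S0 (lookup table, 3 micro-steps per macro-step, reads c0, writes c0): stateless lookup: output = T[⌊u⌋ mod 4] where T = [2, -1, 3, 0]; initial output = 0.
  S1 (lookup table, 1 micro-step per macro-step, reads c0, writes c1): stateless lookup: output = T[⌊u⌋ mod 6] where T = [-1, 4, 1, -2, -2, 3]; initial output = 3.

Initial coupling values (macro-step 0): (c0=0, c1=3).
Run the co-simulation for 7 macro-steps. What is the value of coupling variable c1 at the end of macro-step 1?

macro 1: S0 reads c0=0 → after 3×micro: 2; S1 reads c0=0 → after 1×micro: -1 ⇒ (c0=2, c1=-1)
macro 2: S0 reads c0=2 → after 3×micro: 3; S1 reads c0=2 → after 1×micro: 1 ⇒ (c0=3, c1=1)
macro 3: S0 reads c0=3 → after 3×micro: 0; S1 reads c0=3 → after 1×micro: -2 ⇒ (c0=0, c1=-2)
macro 4: S0 reads c0=0 → after 3×micro: 2; S1 reads c0=0 → after 1×micro: -1 ⇒ (c0=2, c1=-1)
macro 5: S0 reads c0=2 → after 3×micro: 3; S1 reads c0=2 → after 1×micro: 1 ⇒ (c0=3, c1=1)
macro 6: S0 reads c0=3 → after 3×micro: 0; S1 reads c0=3 → after 1×micro: -2 ⇒ (c0=0, c1=-2)
macro 7: S0 reads c0=0 → after 3×micro: 2; S1 reads c0=0 → after 1×micro: -1 ⇒ (c0=2, c1=-1)

c1 at macro-step 1 = -1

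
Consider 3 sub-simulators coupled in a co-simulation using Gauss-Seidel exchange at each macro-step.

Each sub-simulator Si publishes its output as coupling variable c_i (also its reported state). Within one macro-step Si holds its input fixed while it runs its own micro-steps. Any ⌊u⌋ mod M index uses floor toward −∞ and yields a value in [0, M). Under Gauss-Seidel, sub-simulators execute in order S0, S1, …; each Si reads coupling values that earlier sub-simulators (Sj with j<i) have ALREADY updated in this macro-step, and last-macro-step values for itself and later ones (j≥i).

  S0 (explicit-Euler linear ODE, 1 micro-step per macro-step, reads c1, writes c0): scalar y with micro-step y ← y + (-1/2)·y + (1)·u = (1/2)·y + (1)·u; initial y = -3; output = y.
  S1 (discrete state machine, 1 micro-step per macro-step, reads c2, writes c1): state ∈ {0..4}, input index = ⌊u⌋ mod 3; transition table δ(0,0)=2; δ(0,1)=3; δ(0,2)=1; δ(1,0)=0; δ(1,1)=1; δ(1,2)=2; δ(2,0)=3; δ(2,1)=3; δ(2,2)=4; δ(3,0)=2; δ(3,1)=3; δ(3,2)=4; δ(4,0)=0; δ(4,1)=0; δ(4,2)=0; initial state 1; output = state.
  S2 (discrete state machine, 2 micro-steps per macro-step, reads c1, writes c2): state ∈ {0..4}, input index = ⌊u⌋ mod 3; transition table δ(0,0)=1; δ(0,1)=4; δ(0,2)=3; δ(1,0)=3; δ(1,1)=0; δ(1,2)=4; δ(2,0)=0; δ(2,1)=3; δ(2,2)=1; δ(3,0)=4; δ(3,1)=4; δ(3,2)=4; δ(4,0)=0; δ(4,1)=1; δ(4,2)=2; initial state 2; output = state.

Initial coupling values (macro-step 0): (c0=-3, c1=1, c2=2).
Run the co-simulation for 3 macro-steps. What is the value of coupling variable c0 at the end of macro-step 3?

c0 at macro-step 3 = 31/8

macro 1: S0 reads c1=1 → after 1×micro: -1/2; S1 reads c2=2 → after 1×micro: 2; S2 reads c1=2 → after 2×micro: 4 ⇒ (c0=-1/2, c1=2, c2=4)
macro 2: S0 reads c1=2 → after 1×micro: 7/4; S1 reads c2=4 → after 1×micro: 3; S2 reads c1=3 → after 2×micro: 1 ⇒ (c0=7/4, c1=3, c2=1)
macro 3: S0 reads c1=3 → after 1×micro: 31/8; S1 reads c2=1 → after 1×micro: 3; S2 reads c1=3 → after 2×micro: 4 ⇒ (c0=31/8, c1=3, c2=4)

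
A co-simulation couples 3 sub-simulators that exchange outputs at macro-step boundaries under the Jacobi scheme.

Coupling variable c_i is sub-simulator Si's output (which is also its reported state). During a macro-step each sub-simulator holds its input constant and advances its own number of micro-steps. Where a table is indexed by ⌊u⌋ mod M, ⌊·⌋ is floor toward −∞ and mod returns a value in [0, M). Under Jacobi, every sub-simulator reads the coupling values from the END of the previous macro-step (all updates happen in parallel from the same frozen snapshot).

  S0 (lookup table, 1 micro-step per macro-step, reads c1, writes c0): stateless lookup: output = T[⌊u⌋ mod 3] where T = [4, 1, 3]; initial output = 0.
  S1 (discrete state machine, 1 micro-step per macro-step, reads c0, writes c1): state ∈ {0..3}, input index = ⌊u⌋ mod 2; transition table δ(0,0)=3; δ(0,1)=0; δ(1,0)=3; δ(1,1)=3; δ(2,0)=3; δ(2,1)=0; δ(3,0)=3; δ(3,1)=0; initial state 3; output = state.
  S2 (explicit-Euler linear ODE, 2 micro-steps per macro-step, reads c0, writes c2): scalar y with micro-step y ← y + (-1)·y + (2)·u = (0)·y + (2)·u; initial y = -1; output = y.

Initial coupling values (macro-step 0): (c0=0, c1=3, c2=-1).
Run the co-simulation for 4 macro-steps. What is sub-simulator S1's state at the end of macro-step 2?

S1 state at macro-step 2 = 3

macro 1: S0 reads c1=3 → after 1×micro: 4; S1 reads c0=0 → after 1×micro: 3; S2 reads c0=0 → after 2×micro: 0 ⇒ (c0=4, c1=3, c2=0)
macro 2: S0 reads c1=3 → after 1×micro: 4; S1 reads c0=4 → after 1×micro: 3; S2 reads c0=4 → after 2×micro: 8 ⇒ (c0=4, c1=3, c2=8)
macro 3: S0 reads c1=3 → after 1×micro: 4; S1 reads c0=4 → after 1×micro: 3; S2 reads c0=4 → after 2×micro: 8 ⇒ (c0=4, c1=3, c2=8)
macro 4: S0 reads c1=3 → after 1×micro: 4; S1 reads c0=4 → after 1×micro: 3; S2 reads c0=4 → after 2×micro: 8 ⇒ (c0=4, c1=3, c2=8)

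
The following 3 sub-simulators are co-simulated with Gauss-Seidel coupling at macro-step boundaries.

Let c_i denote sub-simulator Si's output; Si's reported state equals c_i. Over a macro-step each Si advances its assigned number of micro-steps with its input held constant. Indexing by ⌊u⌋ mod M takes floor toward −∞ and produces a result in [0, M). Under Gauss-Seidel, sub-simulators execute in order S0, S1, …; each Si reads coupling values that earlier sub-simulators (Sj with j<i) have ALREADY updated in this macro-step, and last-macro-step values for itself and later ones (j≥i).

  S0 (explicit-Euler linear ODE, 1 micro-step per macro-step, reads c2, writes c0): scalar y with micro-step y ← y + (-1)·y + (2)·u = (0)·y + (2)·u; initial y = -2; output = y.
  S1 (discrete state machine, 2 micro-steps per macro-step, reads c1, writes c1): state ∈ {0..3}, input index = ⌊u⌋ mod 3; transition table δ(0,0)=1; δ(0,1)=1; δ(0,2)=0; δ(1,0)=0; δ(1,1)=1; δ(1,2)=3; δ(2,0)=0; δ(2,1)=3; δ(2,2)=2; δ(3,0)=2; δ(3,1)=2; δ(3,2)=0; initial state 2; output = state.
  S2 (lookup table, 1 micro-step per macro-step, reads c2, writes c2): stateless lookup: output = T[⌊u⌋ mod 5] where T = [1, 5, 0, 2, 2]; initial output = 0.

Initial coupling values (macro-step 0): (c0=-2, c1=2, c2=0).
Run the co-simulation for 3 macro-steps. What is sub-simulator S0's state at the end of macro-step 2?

S0 state at macro-step 2 = 2

macro 1: S0 reads c2=0 → after 1×micro: 0; S1 reads c1=2 → after 2×micro: 2; S2 reads c2=0 → after 1×micro: 1 ⇒ (c0=0, c1=2, c2=1)
macro 2: S0 reads c2=1 → after 1×micro: 2; S1 reads c1=2 → after 2×micro: 2; S2 reads c2=1 → after 1×micro: 5 ⇒ (c0=2, c1=2, c2=5)
macro 3: S0 reads c2=5 → after 1×micro: 10; S1 reads c1=2 → after 2×micro: 2; S2 reads c2=5 → after 1×micro: 1 ⇒ (c0=10, c1=2, c2=1)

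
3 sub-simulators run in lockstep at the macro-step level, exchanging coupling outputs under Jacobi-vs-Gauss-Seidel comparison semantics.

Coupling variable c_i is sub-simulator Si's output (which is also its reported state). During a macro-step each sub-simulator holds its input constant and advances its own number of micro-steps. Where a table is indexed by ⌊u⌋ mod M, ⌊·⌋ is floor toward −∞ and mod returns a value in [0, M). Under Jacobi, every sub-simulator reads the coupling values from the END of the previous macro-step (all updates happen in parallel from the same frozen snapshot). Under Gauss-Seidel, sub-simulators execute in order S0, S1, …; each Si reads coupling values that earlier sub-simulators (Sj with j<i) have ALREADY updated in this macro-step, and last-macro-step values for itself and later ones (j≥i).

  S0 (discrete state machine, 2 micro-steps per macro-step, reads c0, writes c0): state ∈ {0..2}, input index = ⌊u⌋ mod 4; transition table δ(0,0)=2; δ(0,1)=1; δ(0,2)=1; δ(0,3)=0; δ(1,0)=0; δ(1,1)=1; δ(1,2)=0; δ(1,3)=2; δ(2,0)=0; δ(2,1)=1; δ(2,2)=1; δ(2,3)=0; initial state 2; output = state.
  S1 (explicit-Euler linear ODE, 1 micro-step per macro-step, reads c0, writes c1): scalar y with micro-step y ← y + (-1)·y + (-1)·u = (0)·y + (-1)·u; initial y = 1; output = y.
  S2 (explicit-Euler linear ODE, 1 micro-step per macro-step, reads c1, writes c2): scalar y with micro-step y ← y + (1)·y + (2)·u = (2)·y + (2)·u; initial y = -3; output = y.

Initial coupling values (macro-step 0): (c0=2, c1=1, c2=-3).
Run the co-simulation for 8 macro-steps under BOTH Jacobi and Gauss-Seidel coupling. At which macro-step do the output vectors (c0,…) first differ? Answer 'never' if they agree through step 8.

[Jacobi] macro 1: S0 reads c0=2 → after 2×micro: 0; S1 reads c0=2 → after 1×micro: -2; S2 reads c1=1 → after 1×micro: -4 ⇒ (c0=0, c1=-2, c2=-4)
[Jacobi] macro 2: S0 reads c0=0 → after 2×micro: 0; S1 reads c0=0 → after 1×micro: 0; S2 reads c1=-2 → after 1×micro: -12 ⇒ (c0=0, c1=0, c2=-12)
[Jacobi] macro 3: S0 reads c0=0 → after 2×micro: 0; S1 reads c0=0 → after 1×micro: 0; S2 reads c1=0 → after 1×micro: -24 ⇒ (c0=0, c1=0, c2=-24)
[Jacobi] macro 4: S0 reads c0=0 → after 2×micro: 0; S1 reads c0=0 → after 1×micro: 0; S2 reads c1=0 → after 1×micro: -48 ⇒ (c0=0, c1=0, c2=-48)
[Jacobi] macro 5: S0 reads c0=0 → after 2×micro: 0; S1 reads c0=0 → after 1×micro: 0; S2 reads c1=0 → after 1×micro: -96 ⇒ (c0=0, c1=0, c2=-96)
[Jacobi] macro 6: S0 reads c0=0 → after 2×micro: 0; S1 reads c0=0 → after 1×micro: 0; S2 reads c1=0 → after 1×micro: -192 ⇒ (c0=0, c1=0, c2=-192)
[Jacobi] macro 7: S0 reads c0=0 → after 2×micro: 0; S1 reads c0=0 → after 1×micro: 0; S2 reads c1=0 → after 1×micro: -384 ⇒ (c0=0, c1=0, c2=-384)
[Jacobi] macro 8: S0 reads c0=0 → after 2×micro: 0; S1 reads c0=0 → after 1×micro: 0; S2 reads c1=0 → after 1×micro: -768 ⇒ (c0=0, c1=0, c2=-768)
[Gauss-Seidel] macro 1: S0 reads c0=2 → after 2×micro: 0; S1 reads c0=0 → after 1×micro: 0; S2 reads c1=0 → after 1×micro: -6 ⇒ (c0=0, c1=0, c2=-6)
[Gauss-Seidel] macro 2: S0 reads c0=0 → after 2×micro: 0; S1 reads c0=0 → after 1×micro: 0; S2 reads c1=0 → after 1×micro: -12 ⇒ (c0=0, c1=0, c2=-12)
[Gauss-Seidel] macro 3: S0 reads c0=0 → after 2×micro: 0; S1 reads c0=0 → after 1×micro: 0; S2 reads c1=0 → after 1×micro: -24 ⇒ (c0=0, c1=0, c2=-24)
[Gauss-Seidel] macro 4: S0 reads c0=0 → after 2×micro: 0; S1 reads c0=0 → after 1×micro: 0; S2 reads c1=0 → after 1×micro: -48 ⇒ (c0=0, c1=0, c2=-48)
[Gauss-Seidel] macro 5: S0 reads c0=0 → after 2×micro: 0; S1 reads c0=0 → after 1×micro: 0; S2 reads c1=0 → after 1×micro: -96 ⇒ (c0=0, c1=0, c2=-96)
[Gauss-Seidel] macro 6: S0 reads c0=0 → after 2×micro: 0; S1 reads c0=0 → after 1×micro: 0; S2 reads c1=0 → after 1×micro: -192 ⇒ (c0=0, c1=0, c2=-192)
[Gauss-Seidel] macro 7: S0 reads c0=0 → after 2×micro: 0; S1 reads c0=0 → after 1×micro: 0; S2 reads c1=0 → after 1×micro: -384 ⇒ (c0=0, c1=0, c2=-384)
[Gauss-Seidel] macro 8: S0 reads c0=0 → after 2×micro: 0; S1 reads c0=0 → after 1×micro: 0; S2 reads c1=0 → after 1×micro: -768 ⇒ (c0=0, c1=0, c2=-768)

first divergence at macro-step: 1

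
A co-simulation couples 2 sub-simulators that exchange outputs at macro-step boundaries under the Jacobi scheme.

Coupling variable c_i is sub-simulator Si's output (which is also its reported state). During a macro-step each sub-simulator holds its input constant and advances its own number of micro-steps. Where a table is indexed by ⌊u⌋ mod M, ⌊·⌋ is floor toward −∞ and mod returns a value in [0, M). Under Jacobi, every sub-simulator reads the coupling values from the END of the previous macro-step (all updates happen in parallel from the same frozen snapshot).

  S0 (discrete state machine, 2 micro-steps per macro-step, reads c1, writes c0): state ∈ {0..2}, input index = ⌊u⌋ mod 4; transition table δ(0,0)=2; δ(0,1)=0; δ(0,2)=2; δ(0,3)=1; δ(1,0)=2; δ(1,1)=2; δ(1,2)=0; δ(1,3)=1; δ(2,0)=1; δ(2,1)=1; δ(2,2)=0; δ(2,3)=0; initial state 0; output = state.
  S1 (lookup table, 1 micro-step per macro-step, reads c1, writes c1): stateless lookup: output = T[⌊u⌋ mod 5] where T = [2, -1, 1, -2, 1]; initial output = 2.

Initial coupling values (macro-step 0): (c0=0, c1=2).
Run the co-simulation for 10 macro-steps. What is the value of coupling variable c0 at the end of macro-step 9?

macro 1: S0 reads c1=2 → after 2×micro: 0; S1 reads c1=2 → after 1×micro: 1 ⇒ (c0=0, c1=1)
macro 2: S0 reads c1=1 → after 2×micro: 0; S1 reads c1=1 → after 1×micro: -1 ⇒ (c0=0, c1=-1)
macro 3: S0 reads c1=-1 → after 2×micro: 1; S1 reads c1=-1 → after 1×micro: 1 ⇒ (c0=1, c1=1)
macro 4: S0 reads c1=1 → after 2×micro: 1; S1 reads c1=1 → after 1×micro: -1 ⇒ (c0=1, c1=-1)
macro 5: S0 reads c1=-1 → after 2×micro: 1; S1 reads c1=-1 → after 1×micro: 1 ⇒ (c0=1, c1=1)
macro 6: S0 reads c1=1 → after 2×micro: 1; S1 reads c1=1 → after 1×micro: -1 ⇒ (c0=1, c1=-1)
macro 7: S0 reads c1=-1 → after 2×micro: 1; S1 reads c1=-1 → after 1×micro: 1 ⇒ (c0=1, c1=1)
macro 8: S0 reads c1=1 → after 2×micro: 1; S1 reads c1=1 → after 1×micro: -1 ⇒ (c0=1, c1=-1)
macro 9: S0 reads c1=-1 → after 2×micro: 1; S1 reads c1=-1 → after 1×micro: 1 ⇒ (c0=1, c1=1)
macro 10: S0 reads c1=1 → after 2×micro: 1; S1 reads c1=1 → after 1×micro: -1 ⇒ (c0=1, c1=-1)

c0 at macro-step 9 = 1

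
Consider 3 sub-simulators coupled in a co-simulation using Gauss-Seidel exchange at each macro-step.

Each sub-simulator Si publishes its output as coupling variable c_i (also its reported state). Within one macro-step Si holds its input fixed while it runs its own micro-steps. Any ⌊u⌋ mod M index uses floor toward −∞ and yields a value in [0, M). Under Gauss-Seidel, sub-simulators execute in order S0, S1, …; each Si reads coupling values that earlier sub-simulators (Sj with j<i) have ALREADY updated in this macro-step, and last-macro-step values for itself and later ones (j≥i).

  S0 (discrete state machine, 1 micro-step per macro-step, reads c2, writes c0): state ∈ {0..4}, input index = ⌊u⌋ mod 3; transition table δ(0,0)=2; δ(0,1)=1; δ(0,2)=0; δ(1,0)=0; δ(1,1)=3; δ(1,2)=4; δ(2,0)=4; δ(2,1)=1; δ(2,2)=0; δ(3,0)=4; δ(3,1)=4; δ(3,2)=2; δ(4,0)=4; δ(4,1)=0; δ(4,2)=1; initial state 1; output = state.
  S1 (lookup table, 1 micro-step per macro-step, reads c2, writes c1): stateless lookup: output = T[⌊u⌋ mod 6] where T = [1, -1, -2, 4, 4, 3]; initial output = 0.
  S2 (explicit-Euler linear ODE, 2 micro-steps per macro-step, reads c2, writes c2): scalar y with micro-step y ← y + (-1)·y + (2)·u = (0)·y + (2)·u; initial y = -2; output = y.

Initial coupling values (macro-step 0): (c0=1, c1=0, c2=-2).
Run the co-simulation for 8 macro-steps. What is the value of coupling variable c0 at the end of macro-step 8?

c0 at macro-step 8 = 4

macro 1: S0 reads c2=-2 → after 1×micro: 3; S1 reads c2=-2 → after 1×micro: 4; S2 reads c2=-2 → after 2×micro: -4 ⇒ (c0=3, c1=4, c2=-4)
macro 2: S0 reads c2=-4 → after 1×micro: 2; S1 reads c2=-4 → after 1×micro: -2; S2 reads c2=-4 → after 2×micro: -8 ⇒ (c0=2, c1=-2, c2=-8)
macro 3: S0 reads c2=-8 → after 1×micro: 1; S1 reads c2=-8 → after 1×micro: 4; S2 reads c2=-8 → after 2×micro: -16 ⇒ (c0=1, c1=4, c2=-16)
macro 4: S0 reads c2=-16 → after 1×micro: 4; S1 reads c2=-16 → after 1×micro: -2; S2 reads c2=-16 → after 2×micro: -32 ⇒ (c0=4, c1=-2, c2=-32)
macro 5: S0 reads c2=-32 → after 1×micro: 0; S1 reads c2=-32 → after 1×micro: 4; S2 reads c2=-32 → after 2×micro: -64 ⇒ (c0=0, c1=4, c2=-64)
macro 6: S0 reads c2=-64 → after 1×micro: 0; S1 reads c2=-64 → after 1×micro: -2; S2 reads c2=-64 → after 2×micro: -128 ⇒ (c0=0, c1=-2, c2=-128)
macro 7: S0 reads c2=-128 → after 1×micro: 1; S1 reads c2=-128 → after 1×micro: 4; S2 reads c2=-128 → after 2×micro: -256 ⇒ (c0=1, c1=4, c2=-256)
macro 8: S0 reads c2=-256 → after 1×micro: 4; S1 reads c2=-256 → after 1×micro: -2; S2 reads c2=-256 → after 2×micro: -512 ⇒ (c0=4, c1=-2, c2=-512)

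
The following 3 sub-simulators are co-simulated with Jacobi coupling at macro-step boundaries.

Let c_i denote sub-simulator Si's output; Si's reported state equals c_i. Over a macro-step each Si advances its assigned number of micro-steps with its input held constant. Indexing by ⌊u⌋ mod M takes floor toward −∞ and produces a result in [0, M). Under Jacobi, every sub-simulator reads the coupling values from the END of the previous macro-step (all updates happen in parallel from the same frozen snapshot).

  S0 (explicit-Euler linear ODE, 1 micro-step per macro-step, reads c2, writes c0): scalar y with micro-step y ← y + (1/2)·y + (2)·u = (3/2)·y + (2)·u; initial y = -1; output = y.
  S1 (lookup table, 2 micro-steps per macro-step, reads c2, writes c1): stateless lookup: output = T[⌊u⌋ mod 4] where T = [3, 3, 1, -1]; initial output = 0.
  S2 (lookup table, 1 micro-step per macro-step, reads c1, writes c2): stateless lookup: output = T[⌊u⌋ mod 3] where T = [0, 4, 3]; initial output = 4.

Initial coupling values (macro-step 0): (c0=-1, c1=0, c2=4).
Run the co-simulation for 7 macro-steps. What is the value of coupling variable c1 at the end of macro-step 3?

macro 1: S0 reads c2=4 → after 1×micro: 13/2; S1 reads c2=4 → after 2×micro: 3; S2 reads c1=0 → after 1×micro: 0 ⇒ (c0=13/2, c1=3, c2=0)
macro 2: S0 reads c2=0 → after 1×micro: 39/4; S1 reads c2=0 → after 2×micro: 3; S2 reads c1=3 → after 1×micro: 0 ⇒ (c0=39/4, c1=3, c2=0)
macro 3: S0 reads c2=0 → after 1×micro: 117/8; S1 reads c2=0 → after 2×micro: 3; S2 reads c1=3 → after 1×micro: 0 ⇒ (c0=117/8, c1=3, c2=0)
macro 4: S0 reads c2=0 → after 1×micro: 351/16; S1 reads c2=0 → after 2×micro: 3; S2 reads c1=3 → after 1×micro: 0 ⇒ (c0=351/16, c1=3, c2=0)
macro 5: S0 reads c2=0 → after 1×micro: 1053/32; S1 reads c2=0 → after 2×micro: 3; S2 reads c1=3 → after 1×micro: 0 ⇒ (c0=1053/32, c1=3, c2=0)
macro 6: S0 reads c2=0 → after 1×micro: 3159/64; S1 reads c2=0 → after 2×micro: 3; S2 reads c1=3 → after 1×micro: 0 ⇒ (c0=3159/64, c1=3, c2=0)
macro 7: S0 reads c2=0 → after 1×micro: 9477/128; S1 reads c2=0 → after 2×micro: 3; S2 reads c1=3 → after 1×micro: 0 ⇒ (c0=9477/128, c1=3, c2=0)

c1 at macro-step 3 = 3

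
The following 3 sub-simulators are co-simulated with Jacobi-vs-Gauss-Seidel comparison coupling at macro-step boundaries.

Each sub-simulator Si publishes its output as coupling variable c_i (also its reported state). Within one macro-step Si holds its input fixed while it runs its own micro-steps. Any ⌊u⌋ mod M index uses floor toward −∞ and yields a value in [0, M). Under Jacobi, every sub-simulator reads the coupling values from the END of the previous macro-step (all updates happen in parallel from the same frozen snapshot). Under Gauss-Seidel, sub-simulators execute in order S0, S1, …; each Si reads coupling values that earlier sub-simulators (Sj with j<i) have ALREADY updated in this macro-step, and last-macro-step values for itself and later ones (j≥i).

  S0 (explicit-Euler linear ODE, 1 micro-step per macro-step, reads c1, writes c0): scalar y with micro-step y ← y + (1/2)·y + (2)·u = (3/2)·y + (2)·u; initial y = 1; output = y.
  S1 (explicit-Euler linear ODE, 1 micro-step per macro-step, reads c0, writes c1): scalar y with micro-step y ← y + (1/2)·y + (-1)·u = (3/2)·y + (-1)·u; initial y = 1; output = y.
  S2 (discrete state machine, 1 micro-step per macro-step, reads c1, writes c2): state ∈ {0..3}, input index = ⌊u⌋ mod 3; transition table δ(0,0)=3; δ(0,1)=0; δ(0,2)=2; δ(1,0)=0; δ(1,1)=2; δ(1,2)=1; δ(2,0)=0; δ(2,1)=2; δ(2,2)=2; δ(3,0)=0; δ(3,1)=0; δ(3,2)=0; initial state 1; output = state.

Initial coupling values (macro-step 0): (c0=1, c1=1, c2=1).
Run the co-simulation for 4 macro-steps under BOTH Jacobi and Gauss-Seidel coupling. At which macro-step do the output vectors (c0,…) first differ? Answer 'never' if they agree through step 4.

first divergence at macro-step: 1

[Jacobi] macro 1: S0 reads c1=1 → after 1×micro: 7/2; S1 reads c0=1 → after 1×micro: 1/2; S2 reads c1=1 → after 1×micro: 2 ⇒ (c0=7/2, c1=1/2, c2=2)
[Jacobi] macro 2: S0 reads c1=1/2 → after 1×micro: 25/4; S1 reads c0=7/2 → after 1×micro: -11/4; S2 reads c1=1/2 → after 1×micro: 0 ⇒ (c0=25/4, c1=-11/4, c2=0)
[Jacobi] macro 3: S0 reads c1=-11/4 → after 1×micro: 31/8; S1 reads c0=25/4 → after 1×micro: -83/8; S2 reads c1=-11/4 → after 1×micro: 3 ⇒ (c0=31/8, c1=-83/8, c2=3)
[Jacobi] macro 4: S0 reads c1=-83/8 → after 1×micro: -239/16; S1 reads c0=31/8 → after 1×micro: -311/16; S2 reads c1=-83/8 → after 1×micro: 0 ⇒ (c0=-239/16, c1=-311/16, c2=0)
[Gauss-Seidel] macro 1: S0 reads c1=1 → after 1×micro: 7/2; S1 reads c0=7/2 → after 1×micro: -2; S2 reads c1=-2 → after 1×micro: 2 ⇒ (c0=7/2, c1=-2, c2=2)
[Gauss-Seidel] macro 2: S0 reads c1=-2 → after 1×micro: 5/4; S1 reads c0=5/4 → after 1×micro: -17/4; S2 reads c1=-17/4 → after 1×micro: 2 ⇒ (c0=5/4, c1=-17/4, c2=2)
[Gauss-Seidel] macro 3: S0 reads c1=-17/4 → after 1×micro: -53/8; S1 reads c0=-53/8 → after 1×micro: 1/4; S2 reads c1=1/4 → after 1×micro: 0 ⇒ (c0=-53/8, c1=1/4, c2=0)
[Gauss-Seidel] macro 4: S0 reads c1=1/4 → after 1×micro: -151/16; S1 reads c0=-151/16 → after 1×micro: 157/16; S2 reads c1=157/16 → after 1×micro: 3 ⇒ (c0=-151/16, c1=157/16, c2=3)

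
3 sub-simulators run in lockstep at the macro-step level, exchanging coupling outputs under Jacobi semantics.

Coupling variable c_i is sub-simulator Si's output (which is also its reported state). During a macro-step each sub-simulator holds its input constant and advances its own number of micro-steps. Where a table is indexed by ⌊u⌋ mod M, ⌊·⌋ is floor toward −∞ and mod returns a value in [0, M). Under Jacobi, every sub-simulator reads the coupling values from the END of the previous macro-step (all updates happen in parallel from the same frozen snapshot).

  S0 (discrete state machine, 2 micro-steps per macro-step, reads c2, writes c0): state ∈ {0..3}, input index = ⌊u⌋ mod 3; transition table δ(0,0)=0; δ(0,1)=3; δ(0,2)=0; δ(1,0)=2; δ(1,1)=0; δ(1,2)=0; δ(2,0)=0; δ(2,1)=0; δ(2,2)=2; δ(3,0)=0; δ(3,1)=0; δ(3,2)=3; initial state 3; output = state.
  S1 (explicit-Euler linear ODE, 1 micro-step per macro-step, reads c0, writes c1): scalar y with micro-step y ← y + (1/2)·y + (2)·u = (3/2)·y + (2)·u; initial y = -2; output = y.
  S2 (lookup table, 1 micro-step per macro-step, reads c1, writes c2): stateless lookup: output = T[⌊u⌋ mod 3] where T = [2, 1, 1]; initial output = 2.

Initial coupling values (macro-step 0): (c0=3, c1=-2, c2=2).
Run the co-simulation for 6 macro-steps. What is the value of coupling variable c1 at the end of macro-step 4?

c1 at macro-step 4 = 309/8

macro 1: S0 reads c2=2 → after 2×micro: 3; S1 reads c0=3 → after 1×micro: 3; S2 reads c1=-2 → after 1×micro: 1 ⇒ (c0=3, c1=3, c2=1)
macro 2: S0 reads c2=1 → after 2×micro: 3; S1 reads c0=3 → after 1×micro: 21/2; S2 reads c1=3 → after 1×micro: 2 ⇒ (c0=3, c1=21/2, c2=2)
macro 3: S0 reads c2=2 → after 2×micro: 3; S1 reads c0=3 → after 1×micro: 87/4; S2 reads c1=21/2 → after 1×micro: 1 ⇒ (c0=3, c1=87/4, c2=1)
macro 4: S0 reads c2=1 → after 2×micro: 3; S1 reads c0=3 → after 1×micro: 309/8; S2 reads c1=87/4 → after 1×micro: 2 ⇒ (c0=3, c1=309/8, c2=2)
macro 5: S0 reads c2=2 → after 2×micro: 3; S1 reads c0=3 → after 1×micro: 1023/16; S2 reads c1=309/8 → after 1×micro: 1 ⇒ (c0=3, c1=1023/16, c2=1)
macro 6: S0 reads c2=1 → after 2×micro: 3; S1 reads c0=3 → after 1×micro: 3261/32; S2 reads c1=1023/16 → after 1×micro: 2 ⇒ (c0=3, c1=3261/32, c2=2)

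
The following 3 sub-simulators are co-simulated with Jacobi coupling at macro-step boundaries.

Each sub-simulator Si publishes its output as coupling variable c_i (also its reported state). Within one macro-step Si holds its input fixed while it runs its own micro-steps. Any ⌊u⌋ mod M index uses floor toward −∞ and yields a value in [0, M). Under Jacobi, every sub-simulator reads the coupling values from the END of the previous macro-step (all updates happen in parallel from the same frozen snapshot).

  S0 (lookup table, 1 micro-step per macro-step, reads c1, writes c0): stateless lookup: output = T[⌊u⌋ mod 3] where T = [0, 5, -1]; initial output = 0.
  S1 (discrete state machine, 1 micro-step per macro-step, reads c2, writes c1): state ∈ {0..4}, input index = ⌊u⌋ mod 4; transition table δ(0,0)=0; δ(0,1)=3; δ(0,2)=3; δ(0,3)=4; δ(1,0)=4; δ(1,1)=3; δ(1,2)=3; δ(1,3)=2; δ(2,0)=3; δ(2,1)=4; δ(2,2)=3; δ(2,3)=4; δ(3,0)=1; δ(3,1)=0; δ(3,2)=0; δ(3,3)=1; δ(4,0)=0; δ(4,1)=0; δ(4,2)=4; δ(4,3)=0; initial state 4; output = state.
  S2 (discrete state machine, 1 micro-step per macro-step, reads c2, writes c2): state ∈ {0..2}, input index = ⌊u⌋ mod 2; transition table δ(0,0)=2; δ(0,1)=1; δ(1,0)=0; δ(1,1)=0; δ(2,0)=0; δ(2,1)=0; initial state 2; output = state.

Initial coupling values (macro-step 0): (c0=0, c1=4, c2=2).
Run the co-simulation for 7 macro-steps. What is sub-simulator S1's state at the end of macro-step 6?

macro 1: S0 reads c1=4 → after 1×micro: 5; S1 reads c2=2 → after 1×micro: 4; S2 reads c2=2 → after 1×micro: 0 ⇒ (c0=5, c1=4, c2=0)
macro 2: S0 reads c1=4 → after 1×micro: 5; S1 reads c2=0 → after 1×micro: 0; S2 reads c2=0 → after 1×micro: 2 ⇒ (c0=5, c1=0, c2=2)
macro 3: S0 reads c1=0 → after 1×micro: 0; S1 reads c2=2 → after 1×micro: 3; S2 reads c2=2 → after 1×micro: 0 ⇒ (c0=0, c1=3, c2=0)
macro 4: S0 reads c1=3 → after 1×micro: 0; S1 reads c2=0 → after 1×micro: 1; S2 reads c2=0 → after 1×micro: 2 ⇒ (c0=0, c1=1, c2=2)
macro 5: S0 reads c1=1 → after 1×micro: 5; S1 reads c2=2 → after 1×micro: 3; S2 reads c2=2 → after 1×micro: 0 ⇒ (c0=5, c1=3, c2=0)
macro 6: S0 reads c1=3 → after 1×micro: 0; S1 reads c2=0 → after 1×micro: 1; S2 reads c2=0 → after 1×micro: 2 ⇒ (c0=0, c1=1, c2=2)
macro 7: S0 reads c1=1 → after 1×micro: 5; S1 reads c2=2 → after 1×micro: 3; S2 reads c2=2 → after 1×micro: 0 ⇒ (c0=5, c1=3, c2=0)

S1 state at macro-step 6 = 1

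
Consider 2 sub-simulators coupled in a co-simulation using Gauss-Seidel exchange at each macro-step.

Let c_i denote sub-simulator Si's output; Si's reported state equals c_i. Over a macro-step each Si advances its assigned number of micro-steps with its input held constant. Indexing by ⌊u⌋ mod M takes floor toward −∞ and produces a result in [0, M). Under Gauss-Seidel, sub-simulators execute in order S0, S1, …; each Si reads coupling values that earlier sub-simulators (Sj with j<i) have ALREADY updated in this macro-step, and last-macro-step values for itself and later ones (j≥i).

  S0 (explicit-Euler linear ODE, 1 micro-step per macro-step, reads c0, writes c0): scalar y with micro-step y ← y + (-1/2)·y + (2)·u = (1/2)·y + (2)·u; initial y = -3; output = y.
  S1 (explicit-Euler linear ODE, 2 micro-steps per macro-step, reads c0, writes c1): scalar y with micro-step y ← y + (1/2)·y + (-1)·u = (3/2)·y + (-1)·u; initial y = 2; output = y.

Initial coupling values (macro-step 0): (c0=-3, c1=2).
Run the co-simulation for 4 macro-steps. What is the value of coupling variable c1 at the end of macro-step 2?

c1 at macro-step 2 = 1587/16

macro 1: S0 reads c0=-3 → after 1×micro: -15/2; S1 reads c0=-15/2 → after 2×micro: 93/4 ⇒ (c0=-15/2, c1=93/4)
macro 2: S0 reads c0=-15/2 → after 1×micro: -75/4; S1 reads c0=-75/4 → after 2×micro: 1587/16 ⇒ (c0=-75/4, c1=1587/16)
macro 3: S0 reads c0=-75/4 → after 1×micro: -375/8; S1 reads c0=-375/8 → after 2×micro: 21783/64 ⇒ (c0=-375/8, c1=21783/64)
macro 4: S0 reads c0=-375/8 → after 1×micro: -1875/16; S1 reads c0=-1875/16 → after 2×micro: 271047/256 ⇒ (c0=-1875/16, c1=271047/256)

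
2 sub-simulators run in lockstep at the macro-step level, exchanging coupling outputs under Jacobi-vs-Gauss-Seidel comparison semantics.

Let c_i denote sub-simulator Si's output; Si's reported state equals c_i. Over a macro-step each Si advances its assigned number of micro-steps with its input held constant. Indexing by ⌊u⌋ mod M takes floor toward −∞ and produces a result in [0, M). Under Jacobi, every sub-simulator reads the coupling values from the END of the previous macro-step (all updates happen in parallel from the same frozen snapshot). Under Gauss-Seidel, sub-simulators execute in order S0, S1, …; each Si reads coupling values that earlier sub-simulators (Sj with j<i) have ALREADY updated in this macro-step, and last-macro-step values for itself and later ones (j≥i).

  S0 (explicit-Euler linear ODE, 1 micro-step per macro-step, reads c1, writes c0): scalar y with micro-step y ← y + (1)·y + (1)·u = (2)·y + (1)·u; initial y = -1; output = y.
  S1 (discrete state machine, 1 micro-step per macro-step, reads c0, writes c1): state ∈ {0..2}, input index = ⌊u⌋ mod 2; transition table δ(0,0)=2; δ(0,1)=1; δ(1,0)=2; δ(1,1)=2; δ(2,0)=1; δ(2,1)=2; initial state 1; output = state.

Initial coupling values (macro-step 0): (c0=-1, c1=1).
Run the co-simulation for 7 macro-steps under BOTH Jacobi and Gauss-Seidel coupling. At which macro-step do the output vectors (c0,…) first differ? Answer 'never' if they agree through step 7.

[Jacobi] macro 1: S0 reads c1=1 → after 1×micro: -1; S1 reads c0=-1 → after 1×micro: 2 ⇒ (c0=-1, c1=2)
[Jacobi] macro 2: S0 reads c1=2 → after 1×micro: 0; S1 reads c0=-1 → after 1×micro: 2 ⇒ (c0=0, c1=2)
[Jacobi] macro 3: S0 reads c1=2 → after 1×micro: 2; S1 reads c0=0 → after 1×micro: 1 ⇒ (c0=2, c1=1)
[Jacobi] macro 4: S0 reads c1=1 → after 1×micro: 5; S1 reads c0=2 → after 1×micro: 2 ⇒ (c0=5, c1=2)
[Jacobi] macro 5: S0 reads c1=2 → after 1×micro: 12; S1 reads c0=5 → after 1×micro: 2 ⇒ (c0=12, c1=2)
[Jacobi] macro 6: S0 reads c1=2 → after 1×micro: 26; S1 reads c0=12 → after 1×micro: 1 ⇒ (c0=26, c1=1)
[Jacobi] macro 7: S0 reads c1=1 → after 1×micro: 53; S1 reads c0=26 → after 1×micro: 2 ⇒ (c0=53, c1=2)
[Gauss-Seidel] macro 1: S0 reads c1=1 → after 1×micro: -1; S1 reads c0=-1 → after 1×micro: 2 ⇒ (c0=-1, c1=2)
[Gauss-Seidel] macro 2: S0 reads c1=2 → after 1×micro: 0; S1 reads c0=0 → after 1×micro: 1 ⇒ (c0=0, c1=1)
[Gauss-Seidel] macro 3: S0 reads c1=1 → after 1×micro: 1; S1 reads c0=1 → after 1×micro: 2 ⇒ (c0=1, c1=2)
[Gauss-Seidel] macro 4: S0 reads c1=2 → after 1×micro: 4; S1 reads c0=4 → after 1×micro: 1 ⇒ (c0=4, c1=1)
[Gauss-Seidel] macro 5: S0 reads c1=1 → after 1×micro: 9; S1 reads c0=9 → after 1×micro: 2 ⇒ (c0=9, c1=2)
[Gauss-Seidel] macro 6: S0 reads c1=2 → after 1×micro: 20; S1 reads c0=20 → after 1×micro: 1 ⇒ (c0=20, c1=1)
[Gauss-Seidel] macro 7: S0 reads c1=1 → after 1×micro: 41; S1 reads c0=41 → after 1×micro: 2 ⇒ (c0=41, c1=2)

first divergence at macro-step: 2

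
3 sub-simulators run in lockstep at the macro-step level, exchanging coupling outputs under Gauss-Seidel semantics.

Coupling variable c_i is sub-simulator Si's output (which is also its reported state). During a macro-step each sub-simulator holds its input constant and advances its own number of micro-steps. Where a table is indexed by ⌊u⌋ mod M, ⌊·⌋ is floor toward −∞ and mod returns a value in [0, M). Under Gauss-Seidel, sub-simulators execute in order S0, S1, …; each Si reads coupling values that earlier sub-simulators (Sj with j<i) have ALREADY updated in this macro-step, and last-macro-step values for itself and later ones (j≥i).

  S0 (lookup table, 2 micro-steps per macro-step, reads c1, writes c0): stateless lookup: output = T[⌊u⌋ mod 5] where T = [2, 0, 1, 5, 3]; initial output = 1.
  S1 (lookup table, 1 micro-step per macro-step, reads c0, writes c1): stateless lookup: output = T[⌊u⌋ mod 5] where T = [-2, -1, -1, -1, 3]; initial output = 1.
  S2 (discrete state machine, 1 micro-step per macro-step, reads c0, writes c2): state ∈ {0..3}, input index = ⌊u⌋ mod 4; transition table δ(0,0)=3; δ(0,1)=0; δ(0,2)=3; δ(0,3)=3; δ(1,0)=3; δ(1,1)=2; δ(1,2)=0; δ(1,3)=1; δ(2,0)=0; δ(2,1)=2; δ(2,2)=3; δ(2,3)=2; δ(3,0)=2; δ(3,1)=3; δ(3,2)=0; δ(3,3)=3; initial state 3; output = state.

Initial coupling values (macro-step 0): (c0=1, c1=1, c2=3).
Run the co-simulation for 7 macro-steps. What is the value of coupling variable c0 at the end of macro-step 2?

c0 at macro-step 2 = 5

macro 1: S0 reads c1=1 → after 2×micro: 0; S1 reads c0=0 → after 1×micro: -2; S2 reads c0=0 → after 1×micro: 2 ⇒ (c0=0, c1=-2, c2=2)
macro 2: S0 reads c1=-2 → after 2×micro: 5; S1 reads c0=5 → after 1×micro: -2; S2 reads c0=5 → after 1×micro: 2 ⇒ (c0=5, c1=-2, c2=2)
macro 3: S0 reads c1=-2 → after 2×micro: 5; S1 reads c0=5 → after 1×micro: -2; S2 reads c0=5 → after 1×micro: 2 ⇒ (c0=5, c1=-2, c2=2)
macro 4: S0 reads c1=-2 → after 2×micro: 5; S1 reads c0=5 → after 1×micro: -2; S2 reads c0=5 → after 1×micro: 2 ⇒ (c0=5, c1=-2, c2=2)
macro 5: S0 reads c1=-2 → after 2×micro: 5; S1 reads c0=5 → after 1×micro: -2; S2 reads c0=5 → after 1×micro: 2 ⇒ (c0=5, c1=-2, c2=2)
macro 6: S0 reads c1=-2 → after 2×micro: 5; S1 reads c0=5 → after 1×micro: -2; S2 reads c0=5 → after 1×micro: 2 ⇒ (c0=5, c1=-2, c2=2)
macro 7: S0 reads c1=-2 → after 2×micro: 5; S1 reads c0=5 → after 1×micro: -2; S2 reads c0=5 → after 1×micro: 2 ⇒ (c0=5, c1=-2, c2=2)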